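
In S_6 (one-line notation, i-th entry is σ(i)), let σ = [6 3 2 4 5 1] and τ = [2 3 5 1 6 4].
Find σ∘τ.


σ∘τ: apply τ first, then σ
1 →τ 2 →σ 3
2 →τ 3 →σ 2
3 →τ 5 →σ 5
4 →τ 1 →σ 6
5 →τ 6 →σ 1
6 →τ 4 →σ 4

σ∘τ = [3 2 5 6 1 4]


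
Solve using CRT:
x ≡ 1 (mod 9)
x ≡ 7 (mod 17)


m₁ = 9, m₂ = 17, gcd = 1, so CRT applies. M = m₁·m₂ = 153
Let M₁ = M/m₁ = 17, M₂ = M/m₂ = 9
Find y₁ ≡ M₁⁻¹ (mod m₁): 17⁻¹ ≡ 8 (mod 9)
Find y₂ ≡ M₂⁻¹ (mod m₂): 9⁻¹ ≡ 2 (mod 17)
x = a₁·M₁·y₁ + a₂·M₂·y₂ = 1·17·8 + 7·9·2 = 262
Reduce mod 153: x ≡ 109
Check: 109 mod 9 = 1 ✓, 109 mod 17 = 7 ✓

x ≡ 109 (mod 153)


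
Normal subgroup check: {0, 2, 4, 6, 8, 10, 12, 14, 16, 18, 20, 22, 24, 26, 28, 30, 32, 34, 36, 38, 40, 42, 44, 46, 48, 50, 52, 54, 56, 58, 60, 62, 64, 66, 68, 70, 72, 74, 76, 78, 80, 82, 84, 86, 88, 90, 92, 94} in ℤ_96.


H = {0, 2, 4, 6, 8, 10, 12, 14, 16, 18, 20, 22, 24, 26, 28, 30, 32, 34, 36, 38, 40, 42, 44, 46, 48, 50, 52, 54, 56, 58, 60, 62, 64, 66, 68, 70, 72, 74, 76, 78, 80, 82, 84, 86, 88, 90, 92, 94} in ℤ_96
ℤ_96 is abelian; every subgroup of an abelian group is normal

Yes, normal subgroup


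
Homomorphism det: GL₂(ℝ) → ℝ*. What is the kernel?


Kernel = preimage of identity
ker(det) = {A | det(A) = 1} = SL₂(ℝ)

ker(det) = SL₂(ℝ)


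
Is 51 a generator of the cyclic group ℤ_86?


g generates ℤ_n iff gcd(g, n) = 1
gcd(51, 86) = 1
Since gcd = 1, 51 is a generator.

Yes, 51 generates ℤ_86


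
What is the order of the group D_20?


|D_n| = 2n (n rotations and n reflections)
|D_20| = 2×20 = 40

|D_20| = 40


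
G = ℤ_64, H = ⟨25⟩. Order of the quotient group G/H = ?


|⟨25⟩| = n / gcd(25, 64) = 64 / 1 = 64
H is normal (ℤ_64 is abelian).
|G/H| = |G| / |H| = 64 / 64 = 1

|G/H| = 1


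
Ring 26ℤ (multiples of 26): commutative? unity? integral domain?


26ℤ is a commutative ring under +,× but has no multiplicative identity (1 ∉ 26ℤ); it has no zero divisors, but without unity it is not an integral domain
Commutative: Yes
Integral domain: No
Has unity: No

26ℤ (multiples of 26): Commutative=Yes, Unity=No


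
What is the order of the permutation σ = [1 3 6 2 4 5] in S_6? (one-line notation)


Cycle decomposition: (2 3 6 5 4)
Cycle lengths: 5
Order = lcm(5) = 5

ord(σ) = 5


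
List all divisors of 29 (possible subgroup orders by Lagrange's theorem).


Lagrange's theorem: |H| divides |G|
|G| = 29
Divisors of 29: 1, 29

Possible subgroup orders: {1, 29}


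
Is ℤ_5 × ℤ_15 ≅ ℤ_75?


Comparing ℤ_5 × ℤ_15 and ℤ_75:
gcd(5,15) = 5 ≠ 1. Max element order in ℤ_5×ℤ_15 is lcm(5,15) = 15 < 75, so it has no element of order 75

No, ℤ_5 × ℤ_15 ≇ ℤ_75


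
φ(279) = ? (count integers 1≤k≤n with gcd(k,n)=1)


Factor n: 279 = 3^2 × 31
φ(n) = n · ∏(1 - 1/p) over distinct primes p | n
φ(279) = 279 · (1 - 1/3) · (1 - 1/31) = 180

φ(279) = 180


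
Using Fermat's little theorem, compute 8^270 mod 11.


Fermat's little theorem: if p is prime and gcd(a,p)=1, then a^(p-1) ≡ 1 (mod p)
p = 11 is prime, gcd(8,11) = 1
Reduce exponent: 270 mod 10 = 0
So 8^270 ≡ 8^0 (mod 11)
8^0 = 1

8^270 ≡ 1 (mod 11)


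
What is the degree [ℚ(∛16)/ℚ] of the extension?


∛16 has minimal polynomial x³ - 16 (irreducible over ℚ since 16 is not a perfect cube)

[ℚ(∛16)/ℚ] = 3


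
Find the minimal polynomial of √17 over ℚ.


√17 satisfies x² - 17 = 0, irreducible over ℚ since 17 is squarefree

Minimal polynomial: x² - 17


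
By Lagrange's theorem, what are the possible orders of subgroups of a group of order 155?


Lagrange's theorem: |H| divides |G|
|G| = 155
Divisors of 155: 1, 5, 31, 155

Possible subgroup orders: {1, 5, 31, 155}


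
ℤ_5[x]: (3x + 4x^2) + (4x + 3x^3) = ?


Add coefficients mod 5:
x^0: 0 + 0 = 0 (mod 5)
x^1: 3 + 4 = 2 (mod 5)
x^2: 4 + 0 = 4 (mod 5)
x^3: 0 + 3 = 3 (mod 5)
Result: 2x + 4x^2 + 3x^3

f + g = 2x + 4x^2 + 3x^3


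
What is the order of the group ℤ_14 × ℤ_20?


|A × B| = |A| · |B|
|ℤ_14 × ℤ_20| = 14 × 20 = 280

|ℤ_14 × ℤ_20| = 280


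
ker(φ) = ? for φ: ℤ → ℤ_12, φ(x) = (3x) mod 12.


Kernel = preimage of identity
ker(φ) = {x ∈ ℤ : 3x ≡ 0 (mod 12)}. gcd(3,12) = 3, so 3x ≡ 0 (mod 12) ⟺ x ≡ 0 (mod 12/3 = 4). Hence ker(φ) = 4ℤ

ker(φ) = 4ℤ


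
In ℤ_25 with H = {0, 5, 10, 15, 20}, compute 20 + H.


20 + H = {20 + h (mod 25) : h ∈ H}
20+0=20, 20+5=0, 20+10=5, 20+15=10, 20+20=15
20 + H = {0, 5, 10, 15, 20} = 0 + H

20 + H = {0, 5, 10, 15, 20}


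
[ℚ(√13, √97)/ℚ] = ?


[ℚ(√13,√97):ℚ] = [ℚ(√13,√97):ℚ(√13)]·[ℚ(√13):ℚ] = 2·2 = 4

[ℚ(√13, √97)/ℚ] = 4


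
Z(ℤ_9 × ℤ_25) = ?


Z(G) = {g ∈ G | gx = xg for all x ∈ G}
Direct product of abelian groups is abelian, so Z(G) = G

Z(ℤ_9 × ℤ_25) = ℤ_9 × ℤ_25


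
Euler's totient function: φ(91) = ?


Factor n: 91 = 7 × 13
φ(n) = n · ∏(1 - 1/p) over distinct primes p | n
φ(91) = 91 · (1 - 1/7) · (1 - 1/13) = 72

φ(91) = 72


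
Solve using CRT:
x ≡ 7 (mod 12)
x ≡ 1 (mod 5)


m₁ = 12, m₂ = 5, gcd = 1, so CRT applies. M = m₁·m₂ = 60
Let M₁ = M/m₁ = 5, M₂ = M/m₂ = 12
Find y₁ ≡ M₁⁻¹ (mod m₁): 5⁻¹ ≡ 5 (mod 12)
Find y₂ ≡ M₂⁻¹ (mod m₂): 12⁻¹ ≡ 3 (mod 5)
x = a₁·M₁·y₁ + a₂·M₂·y₂ = 7·5·5 + 1·12·3 = 211
Reduce mod 60: x ≡ 31
Check: 31 mod 12 = 7 ✓, 31 mod 5 = 1 ✓

x ≡ 31 (mod 60)


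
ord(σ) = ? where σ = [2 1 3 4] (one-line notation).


Cycle decomposition: (1 2)
Cycle lengths: 2
Order = lcm(2) = 2

ord(σ) = 2


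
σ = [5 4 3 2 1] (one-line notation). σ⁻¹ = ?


To find σ⁻¹, swap domain and range:
σ(1) = 5 → σ⁻¹(5) = 1
σ(2) = 4 → σ⁻¹(4) = 2
σ(3) = 3 → σ⁻¹(3) = 3
σ(4) = 2 → σ⁻¹(2) = 4
σ(5) = 1 → σ⁻¹(1) = 5

σ⁻¹ = [5 4 3 2 1]


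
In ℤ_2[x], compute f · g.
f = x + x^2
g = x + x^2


Expand and collect like terms; reduce coefficients mod 2:
x^0: 0·0 = 0 ≡ 0 (mod 2)
x^1: 0·1 + 1·0 = 0 ≡ 0 (mod 2)
x^2: 0·1 + 1·1 + 1·0 = 1 ≡ 1 (mod 2)
x^3: 1·1 + 1·1 = 2 ≡ 0 (mod 2)
x^4: 1·1 = 1 ≡ 1 (mod 2)
Result: x^2 + x^4

f · g = x^2 + x^4


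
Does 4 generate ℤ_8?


g generates ℤ_n iff gcd(g, n) = 1
gcd(4, 8) = 4
Since gcd = 4 ≠ 1, ⟨4⟩ has order 2 < 8, so 4 is not a generator.

No, 4 does not generate ℤ_8


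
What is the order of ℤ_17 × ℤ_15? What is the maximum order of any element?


|ℤ_17 × ℤ_15| = 17 × 15 = 255
Max element order = lcm(17,15) = 255
Cyclic? Yes (gcd=1)

|ℤ_17×ℤ_15| = 255, max element order = 255


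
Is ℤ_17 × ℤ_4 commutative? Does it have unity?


Direct product ring; commutative with unity (1,1); but (1,0)·(0,1) = (0,0) gives zero divisors, so not an integral domain
Commutative: Yes
Integral domain: No
Has unity: Yes

ℤ_17 × ℤ_4: Commutative=Yes, Unity=Yes


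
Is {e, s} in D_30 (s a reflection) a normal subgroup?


H = {e, s} in D_30 (s a reflection)
r·s·r⁻¹ = sr⁻² ≠ s for n ≥ 3, so {e, s} is not closed under conjugation

No, not a normal subgroup


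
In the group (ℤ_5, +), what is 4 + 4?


Operation: addition mod 5
4 + 4 = (a + b) mod 5 with a = 4, b = 4

4 + 4 = 3


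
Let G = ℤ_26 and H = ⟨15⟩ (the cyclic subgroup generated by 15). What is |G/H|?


|⟨15⟩| = n / gcd(15, 26) = 26 / 1 = 26
H is normal (ℤ_26 is abelian).
|G/H| = |G| / |H| = 26 / 26 = 1

|G/H| = 1


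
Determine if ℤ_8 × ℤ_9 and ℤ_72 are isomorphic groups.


Comparing ℤ_8 × ℤ_9 and ℤ_72:
gcd(8,9) = 1, so ℤ_8 × ℤ_9 ≅ ℤ_72 (CRT)

Yes, ℤ_8 × ℤ_9 ≅ ℤ_72


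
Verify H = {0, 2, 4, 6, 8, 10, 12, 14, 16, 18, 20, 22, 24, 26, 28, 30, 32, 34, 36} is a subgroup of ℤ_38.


Subgroup test for H = {0, 2, 4, 6, 8, 10, 12, 14, 16, 18, 20, 22, 24, 26, 28, 30, 32, 34, 36} in (ℤ_38, +):
(1) 0 ∈ H? Yes
(2) Closure: for all a,b ∈ H, (a+b) mod 38 ∈ H? Yes
(3) Inverses: for all a ∈ H, -a mod 38 ∈ H? Yes

Yes, H is a subgroup of ℤ_38


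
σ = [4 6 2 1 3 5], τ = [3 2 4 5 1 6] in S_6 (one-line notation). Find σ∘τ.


σ∘τ: apply τ first, then σ
1 →τ 3 →σ 2
2 →τ 2 →σ 6
3 →τ 4 →σ 1
4 →τ 5 →σ 3
5 →τ 1 →σ 4
6 →τ 6 →σ 5

σ∘τ = [2 6 1 3 4 5]


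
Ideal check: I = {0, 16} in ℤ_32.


Check ideal conditions for I = {0, 16} in ℤ_32:
(1) I is an additive subgroup? Yes
(2) For r ∈ ℤ_32 and a ∈ I: r·a ∈ I? Yes

Yes, I is an ideal of ℤ_32


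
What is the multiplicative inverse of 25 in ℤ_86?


Use the extended Euclidean algorithm to write 1 = 25·s + 86·t; then s mod 86 is the inverse.
Euclidean algorithm:
  25 = 0·86 + 25
  86 = 3·25 + 11
  25 = 2·11 + 3
  11 = 3·3 + 2
  3 = 1·2 + 1
  2 = 2·1 + 0
gcd(25,86) = 1
Back-substitution gives: 25·(31) + 86·(-9) = 1
So 25⁻¹ ≡ 31 ≡ 31 (mod 86)
Check: 25 × 31 = 775 ≡ 1 (mod 86) ✓

25⁻¹ ≡ 31 (mod 86)


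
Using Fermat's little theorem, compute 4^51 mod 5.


Fermat's little theorem: if p is prime and gcd(a,p)=1, then a^(p-1) ≡ 1 (mod p)
p = 5 is prime, gcd(4,5) = 1
Reduce exponent: 51 mod 4 = 3
So 4^51 ≡ 4^3 (mod 5)
4^3 mod 5 = 4

4^51 ≡ 4 (mod 5)


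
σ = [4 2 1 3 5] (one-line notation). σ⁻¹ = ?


To find σ⁻¹, swap domain and range:
σ(1) = 4 → σ⁻¹(4) = 1
σ(2) = 2 → σ⁻¹(2) = 2
σ(3) = 1 → σ⁻¹(1) = 3
σ(4) = 3 → σ⁻¹(3) = 4
σ(5) = 5 → σ⁻¹(5) = 5

σ⁻¹ = [3 2 4 1 5]


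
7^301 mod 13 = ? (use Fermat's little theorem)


Fermat's little theorem: if p is prime and gcd(a,p)=1, then a^(p-1) ≡ 1 (mod p)
p = 13 is prime, gcd(7,13) = 1
Reduce exponent: 301 mod 12 = 1
So 7^301 ≡ 7^1 (mod 13)
7^1 mod 13 = 7

7^301 ≡ 7 (mod 13)


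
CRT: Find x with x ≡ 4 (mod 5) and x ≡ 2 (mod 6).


m₁ = 5, m₂ = 6, gcd = 1, so CRT applies. M = m₁·m₂ = 30
Let M₁ = M/m₁ = 6, M₂ = M/m₂ = 5
Find y₁ ≡ M₁⁻¹ (mod m₁): 6⁻¹ ≡ 1 (mod 5)
Find y₂ ≡ M₂⁻¹ (mod m₂): 5⁻¹ ≡ 5 (mod 6)
x = a₁·M₁·y₁ + a₂·M₂·y₂ = 4·6·1 + 2·5·5 = 74
Reduce mod 30: x ≡ 14
Check: 14 mod 5 = 4 ✓, 14 mod 6 = 2 ✓

x ≡ 14 (mod 30)


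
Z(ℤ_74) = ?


Z(G) = {g ∈ G | gx = xg for all x ∈ G}
ℤ_74 is abelian, so Z(G) = G

Z(ℤ_74) = ℤ_74


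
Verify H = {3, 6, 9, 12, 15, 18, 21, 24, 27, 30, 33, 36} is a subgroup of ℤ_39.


Subgroup test for H = {3, 6, 9, 12, 15, 18, 21, 24, 27, 30, 33, 36} in (ℤ_39, +):
(1) 0 ∈ H? No
(2) Closure: for all a,b ∈ H, (a+b) mod 39 ∈ H? No  [counterexample: 3 + 36 = 0 ∉ H]
(3) Inverses: for all a ∈ H, -a mod 39 ∈ H? Yes

No, H is not a subgroup of ℤ_39


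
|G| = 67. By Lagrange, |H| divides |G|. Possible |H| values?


Lagrange's theorem: |H| divides |G|
|G| = 67
Divisors of 67: 1, 67

Possible subgroup orders: {1, 67}


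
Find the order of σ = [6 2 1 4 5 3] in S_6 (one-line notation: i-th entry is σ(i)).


Cycle decomposition: (1 6 3)
Cycle lengths: 3
Order = lcm(3) = 3

ord(σ) = 3


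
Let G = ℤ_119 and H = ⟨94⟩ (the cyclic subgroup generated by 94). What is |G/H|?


|⟨94⟩| = n / gcd(94, 119) = 119 / 1 = 119
H is normal (ℤ_119 is abelian).
|G/H| = |G| / |H| = 119 / 119 = 1

|G/H| = 1


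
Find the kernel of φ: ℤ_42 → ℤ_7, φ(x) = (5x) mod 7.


Kernel = preimage of identity
ker(φ) = {x ∈ ℤ_42 : 5x ≡ 0 (mod 7)}. Since 7 | 42, φ is well-defined. The kernel is the cyclic subgroup ⟨7⟩ of ℤ_42 (order 6), i.e. {0, 7, 14, 21, 28, 35}

ker(φ) = {0, 7, 14, 21, 28, 35}


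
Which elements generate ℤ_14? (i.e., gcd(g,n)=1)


g generates ℤ_n iff gcd(g,n) = 1
Checking each g ∈ {1,...,13}:
gcd(1,14) = 1
gcd(2,14) = 2
gcd(3,14) = 1
gcd(4,14) = 2
gcd(5,14) = 1
gcd(6,14) = 2
gcd(7,14) = 7
gcd(8,14) = 2
gcd(9,14) = 1
gcd(10,14) = 2
gcd(11,14) = 1
gcd(12,14) = 2
gcd(13,14) = 1
Generators: {1, 3, 5, 9, 11, 13}
Number of generators = φ(14) = 6

Generators of ℤ_14 = {1, 3, 5, 9, 11, 13}


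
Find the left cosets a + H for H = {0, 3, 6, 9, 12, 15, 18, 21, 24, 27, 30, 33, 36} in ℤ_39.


H = {0, 3, 6, 9, 12, 15, 18, 21, 24, 27, 30, 33, 36}, |H| = 13
Number of cosets = |G|/|H| = 39/13 = 3
0 + H = {0, 3, 6, 9, 12, 15, 18, 21, 24, 27, 30, 33, 36}
1 + H = {1, 4, 7, 10, 13, 16, 19, 22, 25, 28, 31, 34, 37}
2 + H = {2, 5, 8, 11, 14, 17, 20, 23, 26, 29, 32, 35, 38}

Cosets: 0+H={0,3,6,9,12,15,18,21,24,27,30,33,36}; 1+H={1,4,7,10,13,16,19,22,25,28,31,34,37}; 2+H={2,5,8,11,14,17,20,23,26,29,32,35,38}


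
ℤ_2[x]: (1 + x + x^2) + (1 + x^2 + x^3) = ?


Add coefficients mod 2:
x^0: 1 + 1 = 0 (mod 2)
x^1: 1 + 0 = 1 (mod 2)
x^2: 1 + 1 = 0 (mod 2)
x^3: 0 + 1 = 1 (mod 2)
Result: x + x^3

f + g = x + x^3


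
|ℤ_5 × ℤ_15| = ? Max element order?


|ℤ_5 × ℤ_15| = 5 × 15 = 75
Max element order = lcm(5,15) = 15
Cyclic? No (gcd=5)

|ℤ_5×ℤ_15| = 75, max element order = 15


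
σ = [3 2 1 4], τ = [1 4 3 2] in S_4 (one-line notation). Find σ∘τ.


σ∘τ: apply τ first, then σ
1 →τ 1 →σ 3
2 →τ 4 →σ 4
3 →τ 3 →σ 1
4 →τ 2 →σ 2

σ∘τ = [3 4 1 2]


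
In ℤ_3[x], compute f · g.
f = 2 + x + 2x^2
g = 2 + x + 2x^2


Expand and collect like terms; reduce coefficients mod 3:
x^0: 2·2 = 4 ≡ 1 (mod 3)
x^1: 2·1 + 1·2 = 4 ≡ 1 (mod 3)
x^2: 2·2 + 1·1 + 2·2 = 9 ≡ 0 (mod 3)
x^3: 1·2 + 2·1 = 4 ≡ 1 (mod 3)
x^4: 2·2 = 4 ≡ 1 (mod 3)
Result: 1 + x + x^3 + x^4

f · g = 1 + x + x^3 + x^4


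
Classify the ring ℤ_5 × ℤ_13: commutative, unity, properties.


Direct product ring; commutative with unity (1,1); but (1,0)·(0,1) = (0,0) gives zero divisors, so not an integral domain
Commutative: Yes
Integral domain: No
Has unity: Yes

ℤ_5 × ℤ_13: Commutative=Yes, Unity=Yes


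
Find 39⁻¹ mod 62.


Use the extended Euclidean algorithm to write 1 = 39·s + 62·t; then s mod 62 is the inverse.
Euclidean algorithm:
  39 = 0·62 + 39
  62 = 1·39 + 23
  39 = 1·23 + 16
  23 = 1·16 + 7
  16 = 2·7 + 2
  7 = 3·2 + 1
  2 = 2·1 + 0
gcd(39,62) = 1
Back-substitution gives: 39·(-27) + 62·(17) = 1
So 39⁻¹ ≡ -27 ≡ 35 (mod 62)
Check: 39 × 35 = 1365 ≡ 1 (mod 62) ✓

39⁻¹ ≡ 35 (mod 62)


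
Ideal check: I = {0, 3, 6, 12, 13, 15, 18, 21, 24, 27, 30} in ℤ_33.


Check ideal conditions for I = {0, 3, 6, 12, 13, 15, 18, 21, 24, 27, 30} in ℤ_33:
(1) I is an additive subgroup? No
(2) For r ∈ ℤ_33 and a ∈ I: r·a ∈ I? No  [counterexample: r=2, a=13, r·a mod 33 = 26 ∉ I]

No, I is not an ideal of ℤ_33


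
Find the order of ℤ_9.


ℤ_n has n elements.

|ℤ_9| = 9


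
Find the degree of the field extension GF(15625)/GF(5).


GF(15625) = GF(5^6), so the extension degree is 6

[GF(15625)/GF(5)] = 6


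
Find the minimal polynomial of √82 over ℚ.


√82 satisfies x² - 82 = 0, irreducible over ℚ since 82 is squarefree

Minimal polynomial: x² - 82


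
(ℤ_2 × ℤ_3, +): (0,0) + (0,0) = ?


Operation: componentwise addition mod (2, 3)
(0,0) + (0,0) = ((a₁+b₁) mod 2, (a₂+b₂) mod 3) with a = (0,0), b = (0,0)

(0,0) + (0,0) = (0,0)


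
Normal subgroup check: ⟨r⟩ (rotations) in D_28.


H = ⟨r⟩ (rotations) in D_28
The rotation subgroup ⟨r⟩ has index 2 in D_28, so it is normal

Yes, normal subgroup


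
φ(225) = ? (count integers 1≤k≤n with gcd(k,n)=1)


Factor n: 225 = 3^2 × 5^2
φ(n) = n · ∏(1 - 1/p) over distinct primes p | n
φ(225) = 225 · (1 - 1/3) · (1 - 1/5) = 120

φ(225) = 120


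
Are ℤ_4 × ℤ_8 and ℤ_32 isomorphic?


Comparing ℤ_4 × ℤ_8 and ℤ_32:
gcd(4,8) = 4 ≠ 1. Max element order in ℤ_4×ℤ_8 is lcm(4,8) = 8 < 32, so it has no element of order 32

No, ℤ_4 × ℤ_8 ≇ ℤ_32


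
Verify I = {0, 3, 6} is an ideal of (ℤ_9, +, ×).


Check ideal conditions for I = {0, 3, 6} in ℤ_9:
(1) I is an additive subgroup? Yes
(2) For r ∈ ℤ_9 and a ∈ I: r·a ∈ I? Yes

Yes, I is an ideal of ℤ_9


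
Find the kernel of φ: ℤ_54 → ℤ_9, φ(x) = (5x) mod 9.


Kernel = preimage of identity
ker(φ) = {x ∈ ℤ_54 : 5x ≡ 0 (mod 9)}. Since 9 | 54, φ is well-defined. The kernel is the cyclic subgroup ⟨9⟩ of ℤ_54 (order 6), i.e. {0, 9, 18, 27, 36, 45}

ker(φ) = {0, 9, 18, 27, 36, 45}


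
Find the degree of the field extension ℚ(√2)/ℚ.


√2 has minimal polynomial x² - 2 (irreducible over ℚ since 2 is squarefree)

[ℚ(√2)/ℚ] = 2


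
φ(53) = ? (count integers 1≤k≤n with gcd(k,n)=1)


Factor n: 53 = 53
φ(n) = n · ∏(1 - 1/p) over distinct primes p | n
φ(53) = 53 · (1 - 1/53) = 52

φ(53) = 52


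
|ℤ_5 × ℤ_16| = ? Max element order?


|ℤ_5 × ℤ_16| = 5 × 16 = 80
Max element order = lcm(5,16) = 80
Cyclic? Yes (gcd=1)

|ℤ_5×ℤ_16| = 80, max element order = 80


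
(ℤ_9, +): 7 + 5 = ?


Operation: addition mod 9
7 + 5 = (a + b) mod 9 with a = 7, b = 5

7 + 5 = 3


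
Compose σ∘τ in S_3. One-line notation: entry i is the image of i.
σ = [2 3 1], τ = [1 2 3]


σ∘τ: apply τ first, then σ
1 →τ 1 →σ 2
2 →τ 2 →σ 3
3 →τ 3 →σ 1

σ∘τ = [2 3 1]


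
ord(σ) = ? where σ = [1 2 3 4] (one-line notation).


Cycle decomposition: identity (all elements fixed)
Order = 1 (identity has order 1)

ord(σ) = 1


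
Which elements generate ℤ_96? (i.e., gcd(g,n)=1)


g generates ℤ_n iff gcd(g,n) = 1
Prime factors of 96: 2, 3
Generators are g ∈ {1,...,95} not divisible by any of these primes.
Generators: {1, 5, 7, 11, 13, 17, 19, 23, 25, 29, 31, 35, 37, 41, 43, 47, 49, 53, 55, 59, 61, 65, 67, 71, 73, 77, 79, 83, 85, 89, 91, 95}
Number of generators = φ(96) = 32

Generators of ℤ_96 = {1, 5, 7, 11, 13, 17, 19, 23, 25, 29, 31, 35, 37, 41, 43, 47, 49, 53, 55, 59, 61, 65, 67, 71, 73, 77, 79, 83, 85, 89, 91, 95}


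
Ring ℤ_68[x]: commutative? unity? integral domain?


ℤ_68 has zero divisors (2·34 ≡ 0), and these lift to constant zero divisors in ℤ_68[x]; so not an integral domain
Commutative: Yes
Integral domain: No
Has unity: Yes

ℤ_68[x]: Commutative=Yes, Unity=Yes


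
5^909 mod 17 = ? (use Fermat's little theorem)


Fermat's little theorem: if p is prime and gcd(a,p)=1, then a^(p-1) ≡ 1 (mod p)
p = 17 is prime, gcd(5,17) = 1
Reduce exponent: 909 mod 16 = 13
So 5^909 ≡ 5^13 (mod 17)
5^13 mod 17 = 3

5^909 ≡ 3 (mod 17)


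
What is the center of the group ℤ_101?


Z(G) = {g ∈ G | gx = xg for all x ∈ G}
ℤ_101 is abelian, so Z(G) = G

Z(ℤ_101) = ℤ_101


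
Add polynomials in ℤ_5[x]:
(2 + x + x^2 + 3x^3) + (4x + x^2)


Add coefficients mod 5:
x^0: 2 + 0 = 2 (mod 5)
x^1: 1 + 4 = 0 (mod 5)
x^2: 1 + 1 = 2 (mod 5)
x^3: 3 + 0 = 3 (mod 5)
Result: 2 + 2x^2 + 3x^3

f + g = 2 + 2x^2 + 3x^3


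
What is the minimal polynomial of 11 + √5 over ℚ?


Let α = 11 + √5. Then α - 11 = √5, so (α - 11)² = 5, giving α² - 22α + 116 = 0. Degree 2 and α ∉ ℚ, so this is the minimal polynomial.

Minimal polynomial: x² - 22x + 116


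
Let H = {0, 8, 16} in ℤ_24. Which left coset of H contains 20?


20 + H = {20 + h (mod 24) : h ∈ H}
20+0=20, 20+8=4, 20+16=12
20 + H = {4, 12, 20} = 4 + H

20 + H = {4, 12, 20}


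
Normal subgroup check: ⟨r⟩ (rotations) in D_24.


H = ⟨r⟩ (rotations) in D_24
The rotation subgroup ⟨r⟩ has index 2 in D_24, so it is normal

Yes, normal subgroup


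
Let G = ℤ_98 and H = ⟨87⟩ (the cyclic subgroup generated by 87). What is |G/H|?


|⟨87⟩| = n / gcd(87, 98) = 98 / 1 = 98
H is normal (ℤ_98 is abelian).
|G/H| = |G| / |H| = 98 / 98 = 1

|G/H| = 1


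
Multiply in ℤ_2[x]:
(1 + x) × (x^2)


Expand and collect like terms; reduce coefficients mod 2:
x^0: 1·0 = 0 ≡ 0 (mod 2)
x^1: 1·0 + 1·0 = 0 ≡ 0 (mod 2)
x^2: 1·1 + 1·0 = 1 ≡ 1 (mod 2)
x^3: 1·1 = 1 ≡ 1 (mod 2)
Result: x^2 + x^3

f · g = x^2 + x^3


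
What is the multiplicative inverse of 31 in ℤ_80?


Use the extended Euclidean algorithm to write 1 = 31·s + 80·t; then s mod 80 is the inverse.
Euclidean algorithm:
  31 = 0·80 + 31
  80 = 2·31 + 18
  31 = 1·18 + 13
  18 = 1·13 + 5
  13 = 2·5 + 3
  5 = 1·3 + 2
  3 = 1·2 + 1
  2 = 2·1 + 0
gcd(31,80) = 1
Back-substitution gives: 31·(31) + 80·(-12) = 1
So 31⁻¹ ≡ 31 ≡ 31 (mod 80)
Check: 31 × 31 = 961 ≡ 1 (mod 80) ✓

31⁻¹ ≡ 31 (mod 80)


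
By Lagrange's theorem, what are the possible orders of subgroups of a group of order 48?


Lagrange's theorem: |H| divides |G|
|G| = 48
Divisors of 48: 1, 2, 3, 4, 6, 8, 12, 16, 24, 48

Possible subgroup orders: {1, 2, 3, 4, 6, 8, 12, 16, 24, 48}


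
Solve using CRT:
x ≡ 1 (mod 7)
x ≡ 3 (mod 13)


m₁ = 7, m₂ = 13, gcd = 1, so CRT applies. M = m₁·m₂ = 91
Let M₁ = M/m₁ = 13, M₂ = M/m₂ = 7
Find y₁ ≡ M₁⁻¹ (mod m₁): 13⁻¹ ≡ 6 (mod 7)
Find y₂ ≡ M₂⁻¹ (mod m₂): 7⁻¹ ≡ 2 (mod 13)
x = a₁·M₁·y₁ + a₂·M₂·y₂ = 1·13·6 + 3·7·2 = 120
Reduce mod 91: x ≡ 29
Check: 29 mod 7 = 1 ✓, 29 mod 13 = 3 ✓

x ≡ 29 (mod 91)


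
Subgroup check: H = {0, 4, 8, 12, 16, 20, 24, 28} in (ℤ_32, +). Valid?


Subgroup test for H = {0, 4, 8, 12, 16, 20, 24, 28} in (ℤ_32, +):
(1) 0 ∈ H? Yes
(2) Closure: for all a,b ∈ H, (a+b) mod 32 ∈ H? Yes
(3) Inverses: for all a ∈ H, -a mod 32 ∈ H? Yes

Yes, H is a subgroup of ℤ_32


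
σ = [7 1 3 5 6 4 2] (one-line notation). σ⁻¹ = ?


To find σ⁻¹, swap domain and range:
σ(1) = 7 → σ⁻¹(7) = 1
σ(2) = 1 → σ⁻¹(1) = 2
σ(3) = 3 → σ⁻¹(3) = 3
σ(4) = 5 → σ⁻¹(5) = 4
σ(5) = 6 → σ⁻¹(6) = 5
σ(6) = 4 → σ⁻¹(4) = 6
σ(7) = 2 → σ⁻¹(2) = 7

σ⁻¹ = [2 7 3 6 4 5 1]


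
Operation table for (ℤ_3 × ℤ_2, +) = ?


Elements: {(0,0), (0,1), (1,0), (1,1), (2,0), (2,1)}
Operation: componentwise addition mod (3, 2)
Entry (a, b) = ((a₁+b₁) mod 3, (a₂+b₂) mod 2)

Cayley table:
      | (0,0) | (0,1) | (1,0) | (1,1) | (2,0) | (2,1)
(0,0) | (0,0) | (0,1) | (1,0) | (1,1) | (2,0) | (2,1)
(0,1) | (0,1) | (0,0) | (1,1) | (1,0) | (2,1) | (2,0)
(1,0) | (1,0) | (1,1) | (2,0) | (2,1) | (0,0) | (0,1)
(1,1) | (1,1) | (1,0) | (2,1) | (2,0) | (0,1) | (0,0)
(2,0) | (2,0) | (2,1) | (0,0) | (0,1) | (1,0) | (1,1)
(2,1) | (2,1) | (2,0) | (0,1) | (0,0) | (1,1) | (1,0)


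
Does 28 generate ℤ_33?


g generates ℤ_n iff gcd(g, n) = 1
gcd(28, 33) = 1
Since gcd = 1, 28 is a generator.

Yes, 28 generates ℤ_33


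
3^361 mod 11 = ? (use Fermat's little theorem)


Fermat's little theorem: if p is prime and gcd(a,p)=1, then a^(p-1) ≡ 1 (mod p)
p = 11 is prime, gcd(3,11) = 1
Reduce exponent: 361 mod 10 = 1
So 3^361 ≡ 3^1 (mod 11)
3^1 mod 11 = 3

3^361 ≡ 3 (mod 11)


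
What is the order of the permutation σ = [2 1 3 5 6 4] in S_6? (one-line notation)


Cycle decomposition: (1 2) (4 5 6)
Cycle lengths: 2, 3
Order = lcm(2, 3) = 6

ord(σ) = 6


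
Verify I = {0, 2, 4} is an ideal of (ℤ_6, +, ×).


Check ideal conditions for I = {0, 2, 4} in ℤ_6:
(1) I is an additive subgroup? Yes
(2) For r ∈ ℤ_6 and a ∈ I: r·a ∈ I? Yes

Yes, I is an ideal of ℤ_6


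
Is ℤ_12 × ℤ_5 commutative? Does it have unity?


Direct product ring; commutative with unity (1,1); but (1,0)·(0,1) = (0,0) gives zero divisors, so not an integral domain
Commutative: Yes
Integral domain: No
Has unity: Yes

ℤ_12 × ℤ_5: Commutative=Yes, Unity=Yes


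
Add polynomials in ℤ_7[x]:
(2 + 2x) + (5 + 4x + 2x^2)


Add coefficients mod 7:
x^0: 2 + 5 = 0 (mod 7)
x^1: 2 + 4 = 6 (mod 7)
x^2: 0 + 2 = 2 (mod 7)
Result: 6x + 2x^2

f + g = 6x + 2x^2


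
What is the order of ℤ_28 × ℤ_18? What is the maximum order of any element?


|ℤ_28 × ℤ_18| = 28 × 18 = 504
Max element order = lcm(28,18) = 252
Cyclic? No (gcd=2)

|ℤ_28×ℤ_18| = 504, max element order = 252


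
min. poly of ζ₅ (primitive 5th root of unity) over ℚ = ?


ζ₅ is a root of Φ₅(x) = x⁴ + x³ + x² + x + 1, irreducible over ℚ

Minimal polynomial: x⁴ + x³ + x² + x + 1


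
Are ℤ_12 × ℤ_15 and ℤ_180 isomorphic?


Comparing ℤ_12 × ℤ_15 and ℤ_180:
gcd(12,15) = 3 ≠ 1. Max element order in ℤ_12×ℤ_15 is lcm(12,15) = 60 < 180, so it has no element of order 180

No, ℤ_12 × ℤ_15 ≇ ℤ_180


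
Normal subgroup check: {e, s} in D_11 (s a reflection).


H = {e, s} in D_11 (s a reflection)
r·s·r⁻¹ = sr⁻² ≠ s for n ≥ 3, so {e, s} is not closed under conjugation

No, not a normal subgroup


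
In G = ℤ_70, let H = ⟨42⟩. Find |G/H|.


|⟨42⟩| = n / gcd(42, 70) = 70 / 14 = 5
H is normal (ℤ_70 is abelian).
|G/H| = |G| / |H| = 70 / 5 = 14

|G/H| = 14


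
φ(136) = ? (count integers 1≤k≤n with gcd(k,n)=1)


Factor n: 136 = 2^3 × 17
φ(n) = n · ∏(1 - 1/p) over distinct primes p | n
φ(136) = 136 · (1 - 1/2) · (1 - 1/17) = 64

φ(136) = 64


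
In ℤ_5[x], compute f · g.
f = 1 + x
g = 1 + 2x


Expand and collect like terms; reduce coefficients mod 5:
x^0: 1·1 = 1 ≡ 1 (mod 5)
x^1: 1·2 + 1·1 = 3 ≡ 3 (mod 5)
x^2: 1·2 = 2 ≡ 2 (mod 5)
Result: 1 + 3x + 2x^2

f · g = 1 + 3x + 2x^2


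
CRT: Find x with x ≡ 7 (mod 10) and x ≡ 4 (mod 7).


m₁ = 10, m₂ = 7, gcd = 1, so CRT applies. M = m₁·m₂ = 70
Let M₁ = M/m₁ = 7, M₂ = M/m₂ = 10
Find y₁ ≡ M₁⁻¹ (mod m₁): 7⁻¹ ≡ 3 (mod 10)
Find y₂ ≡ M₂⁻¹ (mod m₂): 10⁻¹ ≡ 5 (mod 7)
x = a₁·M₁·y₁ + a₂·M₂·y₂ = 7·7·3 + 4·10·5 = 347
Reduce mod 70: x ≡ 67
Check: 67 mod 10 = 7 ✓, 67 mod 7 = 4 ✓

x ≡ 67 (mod 70)


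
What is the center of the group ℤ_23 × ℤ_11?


Z(G) = {g ∈ G | gx = xg for all x ∈ G}
Direct product of abelian groups is abelian, so Z(G) = G

Z(ℤ_23 × ℤ_11) = ℤ_23 × ℤ_11


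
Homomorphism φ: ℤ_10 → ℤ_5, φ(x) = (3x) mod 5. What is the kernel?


Kernel = preimage of identity
ker(φ) = {x ∈ ℤ_10 : 3x ≡ 0 (mod 5)}. Since 5 | 10, φ is well-defined. The kernel is the cyclic subgroup ⟨5⟩ of ℤ_10 (order 2), i.e. {0, 5}

ker(φ) = {0, 5}


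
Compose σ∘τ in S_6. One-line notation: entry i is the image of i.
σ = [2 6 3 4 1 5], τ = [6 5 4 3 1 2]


σ∘τ: apply τ first, then σ
1 →τ 6 →σ 5
2 →τ 5 →σ 1
3 →τ 4 →σ 4
4 →τ 3 →σ 3
5 →τ 1 →σ 2
6 →τ 2 →σ 6

σ∘τ = [5 1 4 3 2 6]


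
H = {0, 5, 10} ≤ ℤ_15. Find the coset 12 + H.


12 + H = {12 + h (mod 15) : h ∈ H}
12+0=12, 12+5=2, 12+10=7
12 + H = {2, 7, 12} = 2 + H

12 + H = {2, 7, 12}


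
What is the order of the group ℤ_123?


ℤ_n has n elements.

|ℤ_123| = 123


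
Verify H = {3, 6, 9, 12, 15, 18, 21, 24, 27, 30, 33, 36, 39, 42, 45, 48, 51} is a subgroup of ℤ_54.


Subgroup test for H = {3, 6, 9, 12, 15, 18, 21, 24, 27, 30, 33, 36, 39, 42, 45, 48, 51} in (ℤ_54, +):
(1) 0 ∈ H? No
(2) Closure: for all a,b ∈ H, (a+b) mod 54 ∈ H? No  [counterexample: 3 + 51 = 0 ∉ H]
(3) Inverses: for all a ∈ H, -a mod 54 ∈ H? Yes

No, H is not a subgroup of ℤ_54


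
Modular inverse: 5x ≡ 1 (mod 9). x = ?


Use the extended Euclidean algorithm to write 1 = 5·s + 9·t; then s mod 9 is the inverse.
Euclidean algorithm:
  5 = 0·9 + 5
  9 = 1·5 + 4
  5 = 1·4 + 1
  4 = 4·1 + 0
gcd(5,9) = 1
Back-substitution gives: 5·(2) + 9·(-1) = 1
So 5⁻¹ ≡ 2 ≡ 2 (mod 9)
Check: 5 × 2 = 10 ≡ 1 (mod 9) ✓

5⁻¹ ≡ 2 (mod 9)


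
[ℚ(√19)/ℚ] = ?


√19 has minimal polynomial x² - 19 (irreducible over ℚ since 19 is squarefree)

[ℚ(√19)/ℚ] = 2


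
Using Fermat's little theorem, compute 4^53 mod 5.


Fermat's little theorem: if p is prime and gcd(a,p)=1, then a^(p-1) ≡ 1 (mod p)
p = 5 is prime, gcd(4,5) = 1
Reduce exponent: 53 mod 4 = 1
So 4^53 ≡ 4^1 (mod 5)
4^1 mod 5 = 4

4^53 ≡ 4 (mod 5)


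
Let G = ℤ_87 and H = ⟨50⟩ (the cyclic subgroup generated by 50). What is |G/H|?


|⟨50⟩| = n / gcd(50, 87) = 87 / 1 = 87
H is normal (ℤ_87 is abelian).
|G/H| = |G| / |H| = 87 / 87 = 1

|G/H| = 1


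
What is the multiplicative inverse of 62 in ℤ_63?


Use the extended Euclidean algorithm to write 1 = 62·s + 63·t; then s mod 63 is the inverse.
Euclidean algorithm:
  62 = 0·63 + 62
  63 = 1·62 + 1
  62 = 62·1 + 0
gcd(62,63) = 1
Back-substitution gives: 62·(-1) + 63·(1) = 1
So 62⁻¹ ≡ -1 ≡ 62 (mod 63)
Check: 62 × 62 = 3844 ≡ 1 (mod 63) ✓

62⁻¹ ≡ 62 (mod 63)


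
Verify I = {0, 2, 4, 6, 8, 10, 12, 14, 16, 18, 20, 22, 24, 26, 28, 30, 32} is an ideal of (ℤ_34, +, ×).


Check ideal conditions for I = {0, 2, 4, 6, 8, 10, 12, 14, 16, 18, 20, 22, 24, 26, 28, 30, 32} in ℤ_34:
(1) I is an additive subgroup? Yes
(2) For r ∈ ℤ_34 and a ∈ I: r·a ∈ I? Yes

Yes, I is an ideal of ℤ_34


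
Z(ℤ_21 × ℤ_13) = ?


Z(G) = {g ∈ G | gx = xg for all x ∈ G}
Direct product of abelian groups is abelian, so Z(G) = G

Z(ℤ_21 × ℤ_13) = ℤ_21 × ℤ_13


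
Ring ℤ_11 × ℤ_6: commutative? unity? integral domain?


Direct product ring; commutative with unity (1,1); but (1,0)·(0,1) = (0,0) gives zero divisors, so not an integral domain
Commutative: Yes
Integral domain: No
Has unity: Yes

ℤ_11 × ℤ_6: Commutative=Yes, Unity=Yes


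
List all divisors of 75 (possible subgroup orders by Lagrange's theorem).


Lagrange's theorem: |H| divides |G|
|G| = 75
Divisors of 75: 1, 3, 5, 15, 25, 75

Possible subgroup orders: {1, 3, 5, 15, 25, 75}


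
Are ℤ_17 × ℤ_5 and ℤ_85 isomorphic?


Comparing ℤ_17 × ℤ_5 and ℤ_85:
gcd(17,5) = 1, so ℤ_17 × ℤ_5 ≅ ℤ_85 (CRT)

Yes, ℤ_17 × ℤ_5 ≅ ℤ_85


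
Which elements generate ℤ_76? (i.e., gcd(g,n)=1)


g generates ℤ_n iff gcd(g,n) = 1
Prime factors of 76: 2, 19
Generators are g ∈ {1,...,75} not divisible by any of these primes.
Generators: {1, 3, 5, 7, 9, 11, 13, 15, 17, 21, 23, 25, 27, 29, 31, 33, 35, 37, 39, 41, 43, 45, 47, 49, 51, 53, 55, 59, 61, 63, 65, 67, 69, 71, 73, 75}
Number of generators = φ(76) = 36

Generators of ℤ_76 = {1, 3, 5, 7, 9, 11, 13, 15, 17, 21, 23, 25, 27, 29, 31, 33, 35, 37, 39, 41, 43, 45, 47, 49, 51, 53, 55, 59, 61, 63, 65, 67, 69, 71, 73, 75}


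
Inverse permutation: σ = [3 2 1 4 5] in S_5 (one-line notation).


To find σ⁻¹, swap domain and range:
σ(1) = 3 → σ⁻¹(3) = 1
σ(2) = 2 → σ⁻¹(2) = 2
σ(3) = 1 → σ⁻¹(1) = 3
σ(4) = 4 → σ⁻¹(4) = 4
σ(5) = 5 → σ⁻¹(5) = 5

σ⁻¹ = [3 2 1 4 5]


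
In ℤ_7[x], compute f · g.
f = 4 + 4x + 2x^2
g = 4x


Expand and collect like terms; reduce coefficients mod 7:
x^0: 4·0 = 0 ≡ 0 (mod 7)
x^1: 4·4 + 4·0 = 16 ≡ 2 (mod 7)
x^2: 4·4 + 2·0 = 16 ≡ 2 (mod 7)
x^3: 2·4 = 8 ≡ 1 (mod 7)
Result: 2x + 2x^2 + x^3

f · g = 2x + 2x^2 + x^3


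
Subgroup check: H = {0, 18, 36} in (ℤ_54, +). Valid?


Subgroup test for H = {0, 18, 36} in (ℤ_54, +):
(1) 0 ∈ H? Yes
(2) Closure: for all a,b ∈ H, (a+b) mod 54 ∈ H? Yes
(3) Inverses: for all a ∈ H, -a mod 54 ∈ H? Yes

Yes, H is a subgroup of ℤ_54


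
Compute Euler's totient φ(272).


Factor n: 272 = 2^4 × 17
φ(n) = n · ∏(1 - 1/p) over distinct primes p | n
φ(272) = 272 · (1 - 1/2) · (1 - 1/17) = 128

φ(272) = 128


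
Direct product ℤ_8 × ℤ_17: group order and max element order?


|ℤ_8 × ℤ_17| = 8 × 17 = 136
Max element order = lcm(8,17) = 136
Cyclic? Yes (gcd=1)

|ℤ_8×ℤ_17| = 136, max element order = 136


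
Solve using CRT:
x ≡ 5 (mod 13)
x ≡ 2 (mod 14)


m₁ = 13, m₂ = 14, gcd = 1, so CRT applies. M = m₁·m₂ = 182
Let M₁ = M/m₁ = 14, M₂ = M/m₂ = 13
Find y₁ ≡ M₁⁻¹ (mod m₁): 14⁻¹ ≡ 1 (mod 13)
Find y₂ ≡ M₂⁻¹ (mod m₂): 13⁻¹ ≡ 13 (mod 14)
x = a₁·M₁·y₁ + a₂·M₂·y₂ = 5·14·1 + 2·13·13 = 408
Reduce mod 182: x ≡ 44
Check: 44 mod 13 = 5 ✓, 44 mod 14 = 2 ✓

x ≡ 44 (mod 182)


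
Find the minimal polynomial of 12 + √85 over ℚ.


Let α = 12 + √85. Then α - 12 = √85, so (α - 12)² = 85, giving α² - 24α + 59 = 0. Degree 2 and α ∉ ℚ, so this is the minimal polynomial.

Minimal polynomial: x² - 24x + 59


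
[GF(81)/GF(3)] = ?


GF(81) = GF(3^4), so the extension degree is 4

[GF(81)/GF(3)] = 4


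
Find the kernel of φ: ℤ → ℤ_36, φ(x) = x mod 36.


Kernel = preimage of identity
ker(φ) = {x ∈ ℤ : x ≡ 0 (mod 36)} = 36ℤ = {0, ±36, ±72, ...}

ker(φ) = 36ℤ


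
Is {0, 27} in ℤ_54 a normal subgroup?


H = {0, 27} in ℤ_54
ℤ_54 is abelian; every subgroup of an abelian group is normal

Yes, normal subgroup


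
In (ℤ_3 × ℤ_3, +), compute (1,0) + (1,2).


Operation: componentwise addition mod (3, 3)
(1,0) + (1,2) = ((a₁+b₁) mod 3, (a₂+b₂) mod 3) with a = (1,0), b = (1,2)

(1,0) + (1,2) = (2,2)


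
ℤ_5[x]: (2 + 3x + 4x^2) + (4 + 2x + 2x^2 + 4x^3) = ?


Add coefficients mod 5:
x^0: 2 + 4 = 1 (mod 5)
x^1: 3 + 2 = 0 (mod 5)
x^2: 4 + 2 = 1 (mod 5)
x^3: 0 + 4 = 4 (mod 5)
Result: 1 + x^2 + 4x^3

f + g = 1 + x^2 + 4x^3


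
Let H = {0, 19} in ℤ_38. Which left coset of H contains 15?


15 + H = {15 + h (mod 38) : h ∈ H}
15+0=15, 15+19=34

15 + H = {15, 34}


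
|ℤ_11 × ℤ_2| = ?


|A × B| = |A| · |B|
|ℤ_11 × ℤ_2| = 11 × 2 = 22

|ℤ_11 × ℤ_2| = 22


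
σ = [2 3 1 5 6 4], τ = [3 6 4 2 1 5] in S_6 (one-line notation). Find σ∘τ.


σ∘τ: apply τ first, then σ
1 →τ 3 →σ 1
2 →τ 6 →σ 4
3 →τ 4 →σ 5
4 →τ 2 →σ 3
5 →τ 1 →σ 2
6 →τ 5 →σ 6

σ∘τ = [1 4 5 3 2 6]


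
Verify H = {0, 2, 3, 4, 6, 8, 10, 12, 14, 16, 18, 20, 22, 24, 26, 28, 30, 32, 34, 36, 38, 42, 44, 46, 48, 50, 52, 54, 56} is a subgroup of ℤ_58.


Subgroup test for H = {0, 2, 3, 4, 6, 8, 10, 12, 14, 16, 18, 20, 22, 24, 26, 28, 30, 32, 34, 36, 38, 42, 44, 46, 48, 50, 52, 54, 56} in (ℤ_58, +):
(1) 0 ∈ H? Yes
(2) Closure: for all a,b ∈ H, (a+b) mod 58 ∈ H? No  [counterexample: 2 + 3 = 5 ∉ H]
(3) Inverses: for all a ∈ H, -a mod 58 ∈ H? No

No, H is not a subgroup of ℤ_58


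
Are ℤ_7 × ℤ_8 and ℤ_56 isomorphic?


Comparing ℤ_7 × ℤ_8 and ℤ_56:
gcd(7,8) = 1, so ℤ_7 × ℤ_8 ≅ ℤ_56 (CRT)

Yes, ℤ_7 × ℤ_8 ≅ ℤ_56


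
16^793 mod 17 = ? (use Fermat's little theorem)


Fermat's little theorem: if p is prime and gcd(a,p)=1, then a^(p-1) ≡ 1 (mod p)
p = 17 is prime, gcd(16,17) = 1
Reduce exponent: 793 mod 16 = 9
So 16^793 ≡ 16^9 (mod 17)
16^9 mod 17 = 16

16^793 ≡ 16 (mod 17)


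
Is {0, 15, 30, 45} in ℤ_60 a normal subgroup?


H = {0, 15, 30, 45} in ℤ_60
ℤ_60 is abelian; every subgroup of an abelian group is normal

Yes, normal subgroup


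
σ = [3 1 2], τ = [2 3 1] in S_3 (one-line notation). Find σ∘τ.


σ∘τ: apply τ first, then σ
1 →τ 2 →σ 1
2 →τ 3 →σ 2
3 →τ 1 →σ 3

σ∘τ = [1 2 3]


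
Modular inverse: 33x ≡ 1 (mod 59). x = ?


Use the extended Euclidean algorithm to write 1 = 33·s + 59·t; then s mod 59 is the inverse.
Euclidean algorithm:
  33 = 0·59 + 33
  59 = 1·33 + 26
  33 = 1·26 + 7
  26 = 3·7 + 5
  7 = 1·5 + 2
  5 = 2·2 + 1
  2 = 2·1 + 0
gcd(33,59) = 1
Back-substitution gives: 33·(-25) + 59·(14) = 1
So 33⁻¹ ≡ -25 ≡ 34 (mod 59)
Check: 33 × 34 = 1122 ≡ 1 (mod 59) ✓

33⁻¹ ≡ 34 (mod 59)


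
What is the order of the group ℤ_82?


ℤ_n has n elements.

|ℤ_82| = 82


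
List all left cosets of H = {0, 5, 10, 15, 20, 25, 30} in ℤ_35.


H = {0, 5, 10, 15, 20, 25, 30}, |H| = 7
Number of cosets = |G|/|H| = 35/7 = 5
0 + H = {0, 5, 10, 15, 20, 25, 30}
1 + H = {1, 6, 11, 16, 21, 26, 31}
2 + H = {2, 7, 12, 17, 22, 27, 32}
3 + H = {3, 8, 13, 18, 23, 28, 33}
4 + H = {4, 9, 14, 19, 24, 29, 34}

Cosets: 0+H={0,5,10,15,20,25,30}; 1+H={1,6,11,16,21,26,31}; 2+H={2,7,12,17,22,27,32}; 3+H={3,8,13,18,23,28,33}; 4+H={4,9,14,19,24,29,34}


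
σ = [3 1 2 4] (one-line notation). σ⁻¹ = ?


To find σ⁻¹, swap domain and range:
σ(1) = 3 → σ⁻¹(3) = 1
σ(2) = 1 → σ⁻¹(1) = 2
σ(3) = 2 → σ⁻¹(2) = 3
σ(4) = 4 → σ⁻¹(4) = 4

σ⁻¹ = [2 3 1 4]


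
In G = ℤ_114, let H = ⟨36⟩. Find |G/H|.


|⟨36⟩| = n / gcd(36, 114) = 114 / 6 = 19
H is normal (ℤ_114 is abelian).
|G/H| = |G| / |H| = 114 / 19 = 6

|G/H| = 6


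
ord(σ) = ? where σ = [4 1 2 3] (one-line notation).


Cycle decomposition: (1 4 3 2)
Cycle lengths: 4
Order = lcm(4) = 4

ord(σ) = 4


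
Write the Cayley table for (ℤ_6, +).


Elements: {0, 1, 2, 3, 4, 5}
Operation: addition mod 6
Entry (a, b) = (a + b) mod 6

Cayley table:
  | 0 | 1 | 2 | 3 | 4 | 5
0 | 0 | 1 | 2 | 3 | 4 | 5
1 | 1 | 2 | 3 | 4 | 5 | 0
2 | 2 | 3 | 4 | 5 | 0 | 1
3 | 3 | 4 | 5 | 0 | 1 | 2
4 | 4 | 5 | 0 | 1 | 2 | 3
5 | 5 | 0 | 1 | 2 | 3 | 4


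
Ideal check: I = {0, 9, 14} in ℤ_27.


Check ideal conditions for I = {0, 9, 14} in ℤ_27:
(1) I is an additive subgroup? No
(2) For r ∈ ℤ_27 and a ∈ I: r·a ∈ I? No  [counterexample: r=2, a=9, r·a mod 27 = 18 ∉ I]

No, I is not an ideal of ℤ_27


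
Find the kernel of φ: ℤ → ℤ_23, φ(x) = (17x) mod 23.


Kernel = preimage of identity
ker(φ) = {x ∈ ℤ : 17x ≡ 0 (mod 23)}. gcd(17,23) = 1, so 17x ≡ 0 (mod 23) ⟺ x ≡ 0 (mod 23/1 = 23). Hence ker(φ) = 23ℤ

ker(φ) = 23ℤ


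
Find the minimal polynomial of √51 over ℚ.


√51 satisfies x² - 51 = 0, irreducible over ℚ since 51 is squarefree

Minimal polynomial: x² - 51


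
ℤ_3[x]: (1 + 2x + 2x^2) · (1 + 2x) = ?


Expand and collect like terms; reduce coefficients mod 3:
x^0: 1·1 = 1 ≡ 1 (mod 3)
x^1: 1·2 + 2·1 = 4 ≡ 1 (mod 3)
x^2: 2·2 + 2·1 = 6 ≡ 0 (mod 3)
x^3: 2·2 = 4 ≡ 1 (mod 3)
Result: 1 + x + x^3

f · g = 1 + x + x^3


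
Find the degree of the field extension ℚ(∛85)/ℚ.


∛85 has minimal polynomial x³ - 85 (irreducible over ℚ since 85 is not a perfect cube)

[ℚ(∛85)/ℚ] = 3


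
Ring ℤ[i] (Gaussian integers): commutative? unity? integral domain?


ℤ[i] is a commutative integral domain with unity 1 (in fact a Euclidean domain)
Commutative: Yes
Integral domain: Yes
Has unity: Yes

ℤ[i] (Gaussian integers): Commutative=Yes, Unity=Yes


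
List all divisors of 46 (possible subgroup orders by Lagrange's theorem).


Lagrange's theorem: |H| divides |G|
|G| = 46
Divisors of 46: 1, 2, 23, 46

Possible subgroup orders: {1, 2, 23, 46}


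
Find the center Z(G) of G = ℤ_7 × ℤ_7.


Z(G) = {g ∈ G | gx = xg for all x ∈ G}
Direct product of abelian groups is abelian, so Z(G) = G

Z(ℤ_7 × ℤ_7) = ℤ_7 × ℤ_7


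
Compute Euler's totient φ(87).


Factor n: 87 = 3 × 29
φ(n) = n · ∏(1 - 1/p) over distinct primes p | n
φ(87) = 87 · (1 - 1/3) · (1 - 1/29) = 56

φ(87) = 56


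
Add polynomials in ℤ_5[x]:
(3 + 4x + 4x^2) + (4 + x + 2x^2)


Add coefficients mod 5:
x^0: 3 + 4 = 2 (mod 5)
x^1: 4 + 1 = 0 (mod 5)
x^2: 4 + 2 = 1 (mod 5)
Result: 2 + x^2

f + g = 2 + x^2


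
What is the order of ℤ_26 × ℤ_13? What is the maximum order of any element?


|ℤ_26 × ℤ_13| = 26 × 13 = 338
Max element order = lcm(26,13) = 26
Cyclic? No (gcd=13)

|ℤ_26×ℤ_13| = 338, max element order = 26


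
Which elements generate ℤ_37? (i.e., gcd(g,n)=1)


g generates ℤ_n iff gcd(g,n) = 1
Prime factors of 37: 37
Generators are g ∈ {1,...,36} not divisible by any of these primes.
Generators: {1, 2, 3, 4, 5, 6, 7, 8, 9, 10, 11, 12, 13, 14, 15, 16, 17, 18, 19, 20, 21, 22, 23, 24, 25, 26, 27, 28, 29, 30, 31, 32, 33, 34, 35, 36}
Number of generators = φ(37) = 36

Generators of ℤ_37 = {1, 2, 3, 4, 5, 6, 7, 8, 9, 10, 11, 12, 13, 14, 15, 16, 17, 18, 19, 20, 21, 22, 23, 24, 25, 26, 27, 28, 29, 30, 31, 32, 33, 34, 35, 36}
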